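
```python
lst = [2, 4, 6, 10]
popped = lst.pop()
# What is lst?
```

[2, 4, 6]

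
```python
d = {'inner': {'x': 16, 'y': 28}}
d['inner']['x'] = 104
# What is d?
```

After line 1: d = {'inner': {'x': 16, 'y': 28}}
After line 2 (inner x overwritten): d = {'inner': {'x': 104, 'y': 28}}

{'inner': {'x': 104, 'y': 28}}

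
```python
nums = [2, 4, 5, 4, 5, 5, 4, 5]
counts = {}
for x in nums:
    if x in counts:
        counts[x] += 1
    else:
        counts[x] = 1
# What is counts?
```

Initial: counts = {}, nums = [2, 4, 5, 4, 5, 5, 4, 5]
See 2: counts = {2: 1}
See 4: counts = {2: 1, 4: 1}
See 5: counts = {2: 1, 4: 1, 5: 1}
See 4: counts = {2: 1, 4: 2, 5: 1}
See 5: counts = {2: 1, 4: 2, 5: 2}
See 5: counts = {2: 1, 4: 2, 5: 3}
See 4: counts = {2: 1, 4: 3, 5: 3}
See 5: counts = {2: 1, 4: 3, 5: 4}

{2: 1, 4: 3, 5: 4}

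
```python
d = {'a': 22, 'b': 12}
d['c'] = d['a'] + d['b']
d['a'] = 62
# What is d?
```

After line 1: d = {'a': 22, 'b': 12}
After line 2 (d['c'] = 22 + 12): d = {'a': 22, 'b': 12, 'c': 34}
After line 3: d = {'a': 62, 'b': 12, 'c': 34}

{'a': 62, 'b': 12, 'c': 34}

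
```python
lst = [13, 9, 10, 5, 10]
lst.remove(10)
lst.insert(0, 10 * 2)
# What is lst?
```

After line 1: lst = [13, 9, 10, 5, 10]
After line 2 (remove first 10): lst = [13, 9, 5, 10]
After line 3 (insert 20 at index 0): lst = [20, 13, 9, 5, 10]

[20, 13, 9, 5, 10]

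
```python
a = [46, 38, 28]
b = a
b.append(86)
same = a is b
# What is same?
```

After line 1: a = [46, 38, 28]
After line 2 (b = a is an alias, same object): a = [46, 38, 28], b = [46, 38, 28]
After line 3 (b.append mutates the shared list): a = [46, 38, 28, 86], b = [46, 38, 28, 86]
After line 4 (same = a is b; same object -> True): same = True

True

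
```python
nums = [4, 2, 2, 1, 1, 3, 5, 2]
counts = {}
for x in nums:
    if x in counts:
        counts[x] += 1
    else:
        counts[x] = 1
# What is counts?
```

Initial: counts = {}, nums = [4, 2, 2, 1, 1, 3, 5, 2]
See 4: counts = {4: 1}
See 2: counts = {4: 1, 2: 1}
See 2: counts = {4: 1, 2: 2}
See 1: counts = {4: 1, 2: 2, 1: 1}
See 1: counts = {4: 1, 2: 2, 1: 2}
See 3: counts = {4: 1, 2: 2, 1: 2, 3: 1}
See 5: counts = {4: 1, 2: 2, 1: 2, 3: 1, 5: 1}
See 2: counts = {4: 1, 2: 3, 1: 2, 3: 1, 5: 1}

{4: 1, 2: 3, 1: 2, 3: 1, 5: 1}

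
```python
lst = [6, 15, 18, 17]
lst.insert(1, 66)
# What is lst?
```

[6, 66, 15, 18, 17]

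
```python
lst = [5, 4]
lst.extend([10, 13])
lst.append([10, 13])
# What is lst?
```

After line 1: lst = [5, 4]
After line 2 (extend unpacks [10, 13]): lst = [5, 4, 10, 13]
After line 3 (append adds [10, 13] as single element): lst = [5, 4, 10, 13, [10, 13]]

[5, 4, 10, 13, [10, 13]]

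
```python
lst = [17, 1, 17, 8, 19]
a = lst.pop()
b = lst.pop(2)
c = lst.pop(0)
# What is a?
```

After line 1: lst = [17, 1, 17, 8, 19]
After line 2 (pop() -> a = 19): lst = [17, 1, 17, 8]
After line 3 (pop(2) -> b = 17): lst = [17, 1, 8]
After line 4 (pop(0) -> c = 17): lst = [1, 8]

19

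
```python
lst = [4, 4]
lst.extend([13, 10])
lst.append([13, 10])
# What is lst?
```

After line 1: lst = [4, 4]
After line 2 (extend unpacks [13, 10]): lst = [4, 4, 13, 10]
After line 3 (append adds [13, 10] as single element): lst = [4, 4, 13, 10, [13, 10]]

[4, 4, 13, 10, [13, 10]]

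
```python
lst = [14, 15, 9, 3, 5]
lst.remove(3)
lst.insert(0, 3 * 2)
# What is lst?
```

After line 1: lst = [14, 15, 9, 3, 5]
After line 2 (remove first 3): lst = [14, 15, 9, 5]
After line 3 (insert 6 at index 0): lst = [6, 14, 15, 9, 5]

[6, 14, 15, 9, 5]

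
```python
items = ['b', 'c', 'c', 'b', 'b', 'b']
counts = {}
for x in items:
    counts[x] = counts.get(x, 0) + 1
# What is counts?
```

Initial: counts = {}, items = ['b', 'c', 'c', 'b', 'b', 'b']
See 'b': counts = {'b': 1}
See 'c': counts = {'b': 1, 'c': 1}
See 'c': counts = {'b': 1, 'c': 2}
See 'b': counts = {'b': 2, 'c': 2}
See 'b': counts = {'b': 3, 'c': 2}
See 'b': counts = {'b': 4, 'c': 2}

{'b': 4, 'c': 2}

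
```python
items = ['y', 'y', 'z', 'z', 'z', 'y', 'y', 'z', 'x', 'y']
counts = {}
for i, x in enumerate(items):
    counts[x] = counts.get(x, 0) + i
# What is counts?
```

Initial: counts = {}, items = ['y', 'y', 'z', 'z', 'z', 'y', 'y', 'z', 'x', 'y']
i=0, x='y': counts = {'y': 0}
i=1, x='y': counts = {'y': 1}
i=2, x='z': counts = {'y': 1, 'z': 2}
i=3, x='z': counts = {'y': 1, 'z': 5}
i=4, x='z': counts = {'y': 1, 'z': 9}
i=5, x='y': counts = {'y': 6, 'z': 9}
i=6, x='y': counts = {'y': 12, 'z': 9}
i=7, x='z': counts = {'y': 12, 'z': 16}
i=8, x='x': counts = {'y': 12, 'z': 16, 'x': 8}
i=9, x='y': counts = {'y': 21, 'z': 16, 'x': 8}

{'y': 21, 'z': 16, 'x': 8}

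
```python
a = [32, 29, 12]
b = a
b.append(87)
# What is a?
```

After line 1: a = [32, 29, 12]
After line 2 (b = a is an alias, same object): a = [32, 29, 12], b = [32, 29, 12]
After line 3 (b.append mutates the shared list): a = [32, 29, 12, 87], b = [32, 29, 12, 87]

[32, 29, 12, 87]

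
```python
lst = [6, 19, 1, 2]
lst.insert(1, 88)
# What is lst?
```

[6, 88, 19, 1, 2]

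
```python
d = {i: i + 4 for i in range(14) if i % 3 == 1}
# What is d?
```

{1: 5, 4: 8, 7: 11, 10: 14, 13: 17}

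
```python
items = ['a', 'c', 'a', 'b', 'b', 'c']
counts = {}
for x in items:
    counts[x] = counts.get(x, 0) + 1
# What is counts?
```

Initial: counts = {}, items = ['a', 'c', 'a', 'b', 'b', 'c']
See 'a': counts = {'a': 1}
See 'c': counts = {'a': 1, 'c': 1}
See 'a': counts = {'a': 2, 'c': 1}
See 'b': counts = {'a': 2, 'c': 1, 'b': 1}
See 'b': counts = {'a': 2, 'c': 1, 'b': 2}
See 'c': counts = {'a': 2, 'c': 2, 'b': 2}

{'a': 2, 'c': 2, 'b': 2}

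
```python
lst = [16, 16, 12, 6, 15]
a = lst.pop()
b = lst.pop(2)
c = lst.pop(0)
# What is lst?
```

After line 1: lst = [16, 16, 12, 6, 15]
After line 2 (pop() -> a = 15): lst = [16, 16, 12, 6]
After line 3 (pop(2) -> b = 12): lst = [16, 16, 6]
After line 4 (pop(0) -> c = 16): lst = [16, 6]

[16, 6]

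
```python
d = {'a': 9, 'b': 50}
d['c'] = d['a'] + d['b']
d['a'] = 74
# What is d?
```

After line 1: d = {'a': 9, 'b': 50}
After line 2 (d['c'] = 9 + 50): d = {'a': 9, 'b': 50, 'c': 59}
After line 3: d = {'a': 74, 'b': 50, 'c': 59}

{'a': 74, 'b': 50, 'c': 59}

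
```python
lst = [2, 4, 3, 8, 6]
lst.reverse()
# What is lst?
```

[6, 8, 3, 4, 2]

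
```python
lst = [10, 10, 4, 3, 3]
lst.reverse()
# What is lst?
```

[3, 3, 4, 10, 10]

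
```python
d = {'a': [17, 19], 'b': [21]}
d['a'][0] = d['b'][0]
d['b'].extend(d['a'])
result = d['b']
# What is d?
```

After line 1: d = {'a': [17, 19], 'b': [21]}
After line 2 (a[0] = b[0] = 21): d = {'a': [21, 19], 'b': [21]}
After line 3 (b.extend(a) appends [21, 19]): d = {'a': [21, 19], 'b': [21, 21, 19]}
After line 4: result = d['b'] = [21, 21, 19]

{'a': [21, 19], 'b': [21, 21, 19]}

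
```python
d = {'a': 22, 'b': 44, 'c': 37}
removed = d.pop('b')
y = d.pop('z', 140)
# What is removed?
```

After line 1: d = {'a': 22, 'b': 44, 'c': 37}
After line 2 (pop 'b' returns 44): d = {'a': 22, 'c': 37}, removed = 44
After line 3 (pop 'z' missing, returns default 140): d = {'a': 22, 'c': 37}, y = 140

44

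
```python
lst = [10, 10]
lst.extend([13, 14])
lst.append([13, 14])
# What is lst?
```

After line 1: lst = [10, 10]
After line 2 (extend unpacks [13, 14]): lst = [10, 10, 13, 14]
After line 3 (append adds [13, 14] as single element): lst = [10, 10, 13, 14, [13, 14]]

[10, 10, 13, 14, [13, 14]]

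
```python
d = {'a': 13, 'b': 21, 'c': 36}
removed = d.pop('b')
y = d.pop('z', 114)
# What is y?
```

After line 1: d = {'a': 13, 'b': 21, 'c': 36}
After line 2 (pop 'b' returns 21): d = {'a': 13, 'c': 36}, removed = 21
After line 3 (pop 'z' missing, returns default 114): d = {'a': 13, 'c': 36}, y = 114

114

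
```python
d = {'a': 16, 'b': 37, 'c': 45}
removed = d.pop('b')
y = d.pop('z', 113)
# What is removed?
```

After line 1: d = {'a': 16, 'b': 37, 'c': 45}
After line 2 (pop 'b' returns 37): d = {'a': 16, 'c': 45}, removed = 37
After line 3 (pop 'z' missing, returns default 113): d = {'a': 16, 'c': 45}, y = 113

37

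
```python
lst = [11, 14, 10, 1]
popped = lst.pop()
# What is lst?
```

[11, 14, 10]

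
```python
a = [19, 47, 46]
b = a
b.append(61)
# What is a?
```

After line 1: a = [19, 47, 46]
After line 2 (b = a is an alias, same object): a = [19, 47, 46], b = [19, 47, 46]
After line 3 (b.append mutates the shared list): a = [19, 47, 46, 61], b = [19, 47, 46, 61]

[19, 47, 46, 61]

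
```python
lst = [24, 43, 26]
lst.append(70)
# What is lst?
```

[24, 43, 26, 70]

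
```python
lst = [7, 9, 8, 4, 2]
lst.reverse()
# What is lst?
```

[2, 4, 8, 9, 7]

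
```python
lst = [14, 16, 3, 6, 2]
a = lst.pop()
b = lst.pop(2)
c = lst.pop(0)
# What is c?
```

After line 1: lst = [14, 16, 3, 6, 2]
After line 2 (pop() -> a = 2): lst = [14, 16, 3, 6]
After line 3 (pop(2) -> b = 3): lst = [14, 16, 6]
After line 4 (pop(0) -> c = 14): lst = [16, 6]

14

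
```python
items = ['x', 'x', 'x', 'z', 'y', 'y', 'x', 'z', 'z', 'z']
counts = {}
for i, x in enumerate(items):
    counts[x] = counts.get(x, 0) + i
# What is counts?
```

Initial: counts = {}, items = ['x', 'x', 'x', 'z', 'y', 'y', 'x', 'z', 'z', 'z']
i=0, x='x': counts = {'x': 0}
i=1, x='x': counts = {'x': 1}
i=2, x='x': counts = {'x': 3}
i=3, x='z': counts = {'x': 3, 'z': 3}
i=4, x='y': counts = {'x': 3, 'z': 3, 'y': 4}
i=5, x='y': counts = {'x': 3, 'z': 3, 'y': 9}
i=6, x='x': counts = {'x': 9, 'z': 3, 'y': 9}
i=7, x='z': counts = {'x': 9, 'z': 10, 'y': 9}
i=8, x='z': counts = {'x': 9, 'z': 18, 'y': 9}
i=9, x='z': counts = {'x': 9, 'z': 27, 'y': 9}

{'x': 9, 'z': 27, 'y': 9}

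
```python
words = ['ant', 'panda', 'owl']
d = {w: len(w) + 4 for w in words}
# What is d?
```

{'ant': 7, 'panda': 9, 'owl': 7}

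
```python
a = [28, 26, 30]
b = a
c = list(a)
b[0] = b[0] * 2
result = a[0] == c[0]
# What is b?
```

After line 1: a = [28, 26, 30]
After line 2 (b = a, alias): a = [28, 26, 30], b = [28, 26, 30]
After line 3 (c = list(a) is a copy, new object): c = [28, 26, 30]
After line 4 (b[0] = 28 * 2 = 56; mutates shared a/b): a = b = [56, 26, 30], c = [28, 26, 30]
After line 5 (a[0] = 56, c[0] = 28; result = False)

[56, 26, 30]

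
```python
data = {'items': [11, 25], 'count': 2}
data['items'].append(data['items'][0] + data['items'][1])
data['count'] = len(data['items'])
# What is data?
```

After line 1: data = {'items': [11, 25], 'count': 2}
After line 2 (append 11 + 25 = 36): data = {'items': [11, 25, 36], 'count': 2}
After line 3 (count = len(items) = 3): data = {'items': [11, 25, 36], 'count': 3}

{'items': [11, 25, 36], 'count': 3}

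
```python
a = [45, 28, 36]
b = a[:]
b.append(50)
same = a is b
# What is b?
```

After line 1: a = [45, 28, 36]
After line 2 (b = a[:] is a shallow copy, new object): a = [45, 28, 36], b = [45, 28, 36]
After line 3 (append only mutates b): a = [45, 28, 36], b = [45, 28, 36, 50]
After line 4 (same = a is b; different objects -> False): same = False

[45, 28, 36, 50]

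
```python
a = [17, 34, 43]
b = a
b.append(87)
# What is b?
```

After line 1: a = [17, 34, 43]
After line 2 (b = a is an alias, same object): a = [17, 34, 43], b = [17, 34, 43]
After line 3 (b.append mutates the shared list): a = [17, 34, 43, 87], b = [17, 34, 43, 87]

[17, 34, 43, 87]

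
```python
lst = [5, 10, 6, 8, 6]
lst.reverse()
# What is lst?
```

[6, 8, 6, 10, 5]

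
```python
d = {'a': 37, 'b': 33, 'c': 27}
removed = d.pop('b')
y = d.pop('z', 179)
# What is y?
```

After line 1: d = {'a': 37, 'b': 33, 'c': 27}
After line 2 (pop 'b' returns 33): d = {'a': 37, 'c': 27}, removed = 33
After line 3 (pop 'z' missing, returns default 179): d = {'a': 37, 'c': 27}, y = 179

179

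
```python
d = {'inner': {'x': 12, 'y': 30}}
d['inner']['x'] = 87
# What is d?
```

After line 1: d = {'inner': {'x': 12, 'y': 30}}
After line 2 (inner x overwritten): d = {'inner': {'x': 87, 'y': 30}}

{'inner': {'x': 87, 'y': 30}}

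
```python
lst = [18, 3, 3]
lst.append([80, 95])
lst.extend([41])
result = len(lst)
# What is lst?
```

After line 1: lst = [18, 3, 3]
After line 2 (append adds [80, 95] as single element): lst = [18, 3, 3, [80, 95]]
After line 3 (extend unpacks [41], adds 41): lst = [18, 3, 3, [80, 95], 41]
After line 4: result = len(lst) = 5

[18, 3, 3, [80, 95], 41]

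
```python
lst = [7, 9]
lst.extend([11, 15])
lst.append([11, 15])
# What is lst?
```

After line 1: lst = [7, 9]
After line 2 (extend unpacks [11, 15]): lst = [7, 9, 11, 15]
After line 3 (append adds [11, 15] as single element): lst = [7, 9, 11, 15, [11, 15]]

[7, 9, 11, 15, [11, 15]]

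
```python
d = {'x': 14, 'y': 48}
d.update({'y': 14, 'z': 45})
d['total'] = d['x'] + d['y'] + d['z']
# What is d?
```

After line 1: d = {'x': 14, 'y': 48}
After line 2 (y overwritten, z added): d = {'x': 14, 'y': 14, 'z': 45}
After line 3 (total = 14 + 14 + 45 = 73): d = {'x': 14, 'y': 14, 'z': 45, 'total': 73}

{'x': 14, 'y': 14, 'z': 45, 'total': 73}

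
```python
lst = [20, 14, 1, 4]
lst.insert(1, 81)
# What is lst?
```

[20, 81, 14, 1, 4]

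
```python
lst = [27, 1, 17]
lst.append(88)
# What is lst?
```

[27, 1, 17, 88]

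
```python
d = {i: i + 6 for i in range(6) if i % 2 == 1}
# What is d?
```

{1: 7, 3: 9, 5: 11}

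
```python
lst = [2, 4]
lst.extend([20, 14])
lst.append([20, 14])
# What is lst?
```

After line 1: lst = [2, 4]
After line 2 (extend unpacks [20, 14]): lst = [2, 4, 20, 14]
After line 3 (append adds [20, 14] as single element): lst = [2, 4, 20, 14, [20, 14]]

[2, 4, 20, 14, [20, 14]]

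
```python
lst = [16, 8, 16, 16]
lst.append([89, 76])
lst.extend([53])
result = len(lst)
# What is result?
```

After line 1: lst = [16, 8, 16, 16]
After line 2 (append adds [89, 76] as single element): lst = [16, 8, 16, 16, [89, 76]]
After line 3 (extend unpacks [53], adds 53): lst = [16, 8, 16, 16, [89, 76], 53]
After line 4: result = len(lst) = 6

6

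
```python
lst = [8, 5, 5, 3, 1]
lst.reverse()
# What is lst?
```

[1, 3, 5, 5, 8]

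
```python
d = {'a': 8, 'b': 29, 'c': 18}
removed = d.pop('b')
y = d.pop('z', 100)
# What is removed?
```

After line 1: d = {'a': 8, 'b': 29, 'c': 18}
After line 2 (pop 'b' returns 29): d = {'a': 8, 'c': 18}, removed = 29
After line 3 (pop 'z' missing, returns default 100): d = {'a': 8, 'c': 18}, y = 100

29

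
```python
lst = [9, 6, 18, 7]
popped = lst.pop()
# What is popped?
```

7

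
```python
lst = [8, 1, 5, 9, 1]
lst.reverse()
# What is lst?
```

[1, 9, 5, 1, 8]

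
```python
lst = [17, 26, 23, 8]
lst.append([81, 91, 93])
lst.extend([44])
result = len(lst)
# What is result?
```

After line 1: lst = [17, 26, 23, 8]
After line 2 (append adds [81, 91, 93] as single element): lst = [17, 26, 23, 8, [81, 91, 93]]
After line 3 (extend unpacks [44], adds 44): lst = [17, 26, 23, 8, [81, 91, 93], 44]
After line 4: result = len(lst) = 6

6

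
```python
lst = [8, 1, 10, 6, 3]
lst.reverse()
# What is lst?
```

[3, 6, 10, 1, 8]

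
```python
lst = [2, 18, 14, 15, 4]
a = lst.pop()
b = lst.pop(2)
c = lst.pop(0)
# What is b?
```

After line 1: lst = [2, 18, 14, 15, 4]
After line 2 (pop() -> a = 4): lst = [2, 18, 14, 15]
After line 3 (pop(2) -> b = 14): lst = [2, 18, 15]
After line 4 (pop(0) -> c = 2): lst = [18, 15]

14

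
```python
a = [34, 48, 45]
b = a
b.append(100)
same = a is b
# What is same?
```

After line 1: a = [34, 48, 45]
After line 2 (b = a is an alias, same object): a = [34, 48, 45], b = [34, 48, 45]
After line 3 (b.append mutates the shared list): a = [34, 48, 45, 100], b = [34, 48, 45, 100]
After line 4 (same = a is b; same object -> True): same = True

True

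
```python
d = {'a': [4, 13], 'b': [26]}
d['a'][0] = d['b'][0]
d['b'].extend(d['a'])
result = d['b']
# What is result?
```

After line 1: d = {'a': [4, 13], 'b': [26]}
After line 2 (a[0] = b[0] = 26): d = {'a': [26, 13], 'b': [26]}
After line 3 (b.extend(a) appends [26, 13]): d = {'a': [26, 13], 'b': [26, 26, 13]}
After line 4: result = d['b'] = [26, 26, 13]

[26, 26, 13]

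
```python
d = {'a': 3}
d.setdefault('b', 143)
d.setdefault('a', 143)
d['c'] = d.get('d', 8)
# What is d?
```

After line 1: d = {'a': 3}
After line 2 (setdefault adds 'b'=143): d = {'a': 3, 'b': 143}
After line 3 (setdefault 'a' no-op, already exists): d = {'a': 3, 'b': 143}
After line 4 (get('d', 8) returns default since 'd' not in d): d = {'a': 3, 'b': 143, 'c': 8}

{'a': 3, 'b': 143, 'c': 8}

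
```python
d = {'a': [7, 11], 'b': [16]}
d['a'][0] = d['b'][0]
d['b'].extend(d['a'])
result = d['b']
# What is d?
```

After line 1: d = {'a': [7, 11], 'b': [16]}
After line 2 (a[0] = b[0] = 16): d = {'a': [16, 11], 'b': [16]}
After line 3 (b.extend(a) appends [16, 11]): d = {'a': [16, 11], 'b': [16, 16, 11]}
After line 4: result = d['b'] = [16, 16, 11]

{'a': [16, 11], 'b': [16, 16, 11]}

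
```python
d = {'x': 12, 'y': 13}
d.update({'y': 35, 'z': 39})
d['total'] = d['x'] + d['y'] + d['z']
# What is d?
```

After line 1: d = {'x': 12, 'y': 13}
After line 2 (y overwritten, z added): d = {'x': 12, 'y': 35, 'z': 39}
After line 3 (total = 12 + 35 + 39 = 86): d = {'x': 12, 'y': 35, 'z': 39, 'total': 86}

{'x': 12, 'y': 35, 'z': 39, 'total': 86}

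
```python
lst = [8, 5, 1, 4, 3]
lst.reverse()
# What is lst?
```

[3, 4, 1, 5, 8]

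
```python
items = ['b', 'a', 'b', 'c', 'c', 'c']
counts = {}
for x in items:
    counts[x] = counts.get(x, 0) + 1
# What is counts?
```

Initial: counts = {}, items = ['b', 'a', 'b', 'c', 'c', 'c']
See 'b': counts = {'b': 1}
See 'a': counts = {'b': 1, 'a': 1}
See 'b': counts = {'b': 2, 'a': 1}
See 'c': counts = {'b': 2, 'a': 1, 'c': 1}
See 'c': counts = {'b': 2, 'a': 1, 'c': 2}
See 'c': counts = {'b': 2, 'a': 1, 'c': 3}

{'b': 2, 'a': 1, 'c': 3}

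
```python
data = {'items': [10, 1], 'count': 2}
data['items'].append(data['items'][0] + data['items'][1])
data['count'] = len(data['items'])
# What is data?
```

After line 1: data = {'items': [10, 1], 'count': 2}
After line 2 (append 10 + 1 = 11): data = {'items': [10, 1, 11], 'count': 2}
After line 3 (count = len(items) = 3): data = {'items': [10, 1, 11], 'count': 3}

{'items': [10, 1, 11], 'count': 3}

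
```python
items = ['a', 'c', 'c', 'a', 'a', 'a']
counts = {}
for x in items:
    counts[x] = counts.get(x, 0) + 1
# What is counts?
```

Initial: counts = {}, items = ['a', 'c', 'c', 'a', 'a', 'a']
See 'a': counts = {'a': 1}
See 'c': counts = {'a': 1, 'c': 1}
See 'c': counts = {'a': 1, 'c': 2}
See 'a': counts = {'a': 2, 'c': 2}
See 'a': counts = {'a': 3, 'c': 2}
See 'a': counts = {'a': 4, 'c': 2}

{'a': 4, 'c': 2}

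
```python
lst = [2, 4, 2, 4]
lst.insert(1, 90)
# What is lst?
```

[2, 90, 4, 2, 4]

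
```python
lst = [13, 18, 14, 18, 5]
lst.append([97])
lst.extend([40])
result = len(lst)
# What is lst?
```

After line 1: lst = [13, 18, 14, 18, 5]
After line 2 (append adds [97] as single element): lst = [13, 18, 14, 18, 5, [97]]
After line 3 (extend unpacks [40], adds 40): lst = [13, 18, 14, 18, 5, [97], 40]
After line 4: result = len(lst) = 7

[13, 18, 14, 18, 5, [97], 40]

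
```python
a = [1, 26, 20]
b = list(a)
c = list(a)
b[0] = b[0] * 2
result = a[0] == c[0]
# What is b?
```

After line 1: a = [1, 26, 20]
After line 2 (b = list(a), copy): a = [1, 26, 20], b = [1, 26, 20]
After line 3 (c = list(a) is a copy, new object): c = [1, 26, 20]
After line 4 (b[0] = 1 * 2 = 2; only b mutates (copy)): a = [1, 26, 20], b = [2, 26, 20], c = [1, 26, 20]
After line 5 (a[0] = 1, c[0] = 1; result = True)

[2, 26, 20]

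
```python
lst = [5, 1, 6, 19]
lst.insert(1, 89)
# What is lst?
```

[5, 89, 1, 6, 19]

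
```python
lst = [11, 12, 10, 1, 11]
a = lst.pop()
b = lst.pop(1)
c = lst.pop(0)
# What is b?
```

After line 1: lst = [11, 12, 10, 1, 11]
After line 2 (pop() -> a = 11): lst = [11, 12, 10, 1]
After line 3 (pop(1) -> b = 12): lst = [11, 10, 1]
After line 4 (pop(0) -> c = 11): lst = [10, 1]

12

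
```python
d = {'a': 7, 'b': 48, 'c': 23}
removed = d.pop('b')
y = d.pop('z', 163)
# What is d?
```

After line 1: d = {'a': 7, 'b': 48, 'c': 23}
After line 2 (pop 'b' returns 48): d = {'a': 7, 'c': 23}, removed = 48
After line 3 (pop 'z' missing, returns default 163): d = {'a': 7, 'c': 23}, y = 163

{'a': 7, 'c': 23}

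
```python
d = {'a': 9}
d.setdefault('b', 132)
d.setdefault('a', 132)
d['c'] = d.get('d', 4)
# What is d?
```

After line 1: d = {'a': 9}
After line 2 (setdefault adds 'b'=132): d = {'a': 9, 'b': 132}
After line 3 (setdefault 'a' no-op, already exists): d = {'a': 9, 'b': 132}
After line 4 (get('d', 4) returns default since 'd' not in d): d = {'a': 9, 'b': 132, 'c': 4}

{'a': 9, 'b': 132, 'c': 4}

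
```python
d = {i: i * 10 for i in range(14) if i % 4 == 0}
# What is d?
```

{0: 0, 4: 40, 8: 80, 12: 120}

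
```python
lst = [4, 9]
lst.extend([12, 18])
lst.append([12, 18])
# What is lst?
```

After line 1: lst = [4, 9]
After line 2 (extend unpacks [12, 18]): lst = [4, 9, 12, 18]
After line 3 (append adds [12, 18] as single element): lst = [4, 9, 12, 18, [12, 18]]

[4, 9, 12, 18, [12, 18]]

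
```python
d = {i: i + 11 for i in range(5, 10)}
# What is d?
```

{5: 16, 6: 17, 7: 18, 8: 19, 9: 20}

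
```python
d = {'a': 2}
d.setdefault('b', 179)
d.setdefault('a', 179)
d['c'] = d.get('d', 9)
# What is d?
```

After line 1: d = {'a': 2}
After line 2 (setdefault adds 'b'=179): d = {'a': 2, 'b': 179}
After line 3 (setdefault 'a' no-op, already exists): d = {'a': 2, 'b': 179}
After line 4 (get('d', 9) returns default since 'd' not in d): d = {'a': 2, 'b': 179, 'c': 9}

{'a': 2, 'b': 179, 'c': 9}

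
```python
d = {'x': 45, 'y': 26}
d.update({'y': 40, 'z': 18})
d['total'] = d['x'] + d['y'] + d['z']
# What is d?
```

After line 1: d = {'x': 45, 'y': 26}
After line 2 (y overwritten, z added): d = {'x': 45, 'y': 40, 'z': 18}
After line 3 (total = 45 + 40 + 18 = 103): d = {'x': 45, 'y': 40, 'z': 18, 'total': 103}

{'x': 45, 'y': 40, 'z': 18, 'total': 103}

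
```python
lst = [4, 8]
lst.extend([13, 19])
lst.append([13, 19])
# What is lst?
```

After line 1: lst = [4, 8]
After line 2 (extend unpacks [13, 19]): lst = [4, 8, 13, 19]
After line 3 (append adds [13, 19] as single element): lst = [4, 8, 13, 19, [13, 19]]

[4, 8, 13, 19, [13, 19]]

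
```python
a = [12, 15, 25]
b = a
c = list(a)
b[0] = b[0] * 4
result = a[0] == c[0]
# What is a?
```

After line 1: a = [12, 15, 25]
After line 2 (b = a, alias): a = [12, 15, 25], b = [12, 15, 25]
After line 3 (c = list(a) is a copy, new object): c = [12, 15, 25]
After line 4 (b[0] = 12 * 4 = 48; mutates shared a/b): a = b = [48, 15, 25], c = [12, 15, 25]
After line 5 (a[0] = 48, c[0] = 12; result = False)

[48, 15, 25]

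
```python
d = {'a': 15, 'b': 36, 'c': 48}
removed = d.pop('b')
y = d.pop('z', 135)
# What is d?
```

After line 1: d = {'a': 15, 'b': 36, 'c': 48}
After line 2 (pop 'b' returns 36): d = {'a': 15, 'c': 48}, removed = 36
After line 3 (pop 'z' missing, returns default 135): d = {'a': 15, 'c': 48}, y = 135

{'a': 15, 'c': 48}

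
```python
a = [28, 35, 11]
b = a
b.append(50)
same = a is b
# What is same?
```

After line 1: a = [28, 35, 11]
After line 2 (b = a is an alias, same object): a = [28, 35, 11], b = [28, 35, 11]
After line 3 (b.append mutates the shared list): a = [28, 35, 11, 50], b = [28, 35, 11, 50]
After line 4 (same = a is b; same object -> True): same = True

True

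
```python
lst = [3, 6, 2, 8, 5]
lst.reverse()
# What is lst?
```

[5, 8, 2, 6, 3]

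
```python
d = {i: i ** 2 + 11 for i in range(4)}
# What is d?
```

{0: 11, 1: 12, 2: 15, 3: 20}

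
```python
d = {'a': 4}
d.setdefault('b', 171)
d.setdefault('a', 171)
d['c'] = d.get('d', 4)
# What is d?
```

After line 1: d = {'a': 4}
After line 2 (setdefault adds 'b'=171): d = {'a': 4, 'b': 171}
After line 3 (setdefault 'a' no-op, already exists): d = {'a': 4, 'b': 171}
After line 4 (get('d', 4) returns default since 'd' not in d): d = {'a': 4, 'b': 171, 'c': 4}

{'a': 4, 'b': 171, 'c': 4}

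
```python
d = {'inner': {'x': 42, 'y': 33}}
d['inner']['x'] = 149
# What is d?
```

After line 1: d = {'inner': {'x': 42, 'y': 33}}
After line 2 (inner x overwritten): d = {'inner': {'x': 149, 'y': 33}}

{'inner': {'x': 149, 'y': 33}}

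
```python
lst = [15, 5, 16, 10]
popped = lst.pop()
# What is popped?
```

10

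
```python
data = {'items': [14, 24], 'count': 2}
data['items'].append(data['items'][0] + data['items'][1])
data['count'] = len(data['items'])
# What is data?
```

After line 1: data = {'items': [14, 24], 'count': 2}
After line 2 (append 14 + 24 = 38): data = {'items': [14, 24, 38], 'count': 2}
After line 3 (count = len(items) = 3): data = {'items': [14, 24, 38], 'count': 3}

{'items': [14, 24, 38], 'count': 3}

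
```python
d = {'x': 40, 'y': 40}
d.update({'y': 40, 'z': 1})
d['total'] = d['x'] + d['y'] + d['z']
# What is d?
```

After line 1: d = {'x': 40, 'y': 40}
After line 2 (y overwritten, z added): d = {'x': 40, 'y': 40, 'z': 1}
After line 3 (total = 40 + 40 + 1 = 81): d = {'x': 40, 'y': 40, 'z': 1, 'total': 81}

{'x': 40, 'y': 40, 'z': 1, 'total': 81}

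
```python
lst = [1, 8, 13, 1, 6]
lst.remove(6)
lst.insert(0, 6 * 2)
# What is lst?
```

After line 1: lst = [1, 8, 13, 1, 6]
After line 2 (remove first 6): lst = [1, 8, 13, 1]
After line 3 (insert 12 at index 0): lst = [12, 1, 8, 13, 1]

[12, 1, 8, 13, 1]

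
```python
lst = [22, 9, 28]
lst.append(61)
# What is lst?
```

[22, 9, 28, 61]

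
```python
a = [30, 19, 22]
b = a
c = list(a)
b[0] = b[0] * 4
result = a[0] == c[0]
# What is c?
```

After line 1: a = [30, 19, 22]
After line 2 (b = a, alias): a = [30, 19, 22], b = [30, 19, 22]
After line 3 (c = list(a) is a copy, new object): c = [30, 19, 22]
After line 4 (b[0] = 30 * 4 = 120; mutates shared a/b): a = b = [120, 19, 22], c = [30, 19, 22]
After line 5 (a[0] = 120, c[0] = 30; result = False)

[30, 19, 22]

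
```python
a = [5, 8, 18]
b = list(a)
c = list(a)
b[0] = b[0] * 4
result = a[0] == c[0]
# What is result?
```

After line 1: a = [5, 8, 18]
After line 2 (b = list(a), copy): a = [5, 8, 18], b = [5, 8, 18]
After line 3 (c = list(a) is a copy, new object): c = [5, 8, 18]
After line 4 (b[0] = 5 * 4 = 20; only b mutates (copy)): a = [5, 8, 18], b = [20, 8, 18], c = [5, 8, 18]
After line 5 (a[0] = 5, c[0] = 5; result = True)

True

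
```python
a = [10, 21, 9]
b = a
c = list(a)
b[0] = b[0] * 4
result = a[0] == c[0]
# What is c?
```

After line 1: a = [10, 21, 9]
After line 2 (b = a, alias): a = [10, 21, 9], b = [10, 21, 9]
After line 3 (c = list(a) is a copy, new object): c = [10, 21, 9]
After line 4 (b[0] = 10 * 4 = 40; mutates shared a/b): a = b = [40, 21, 9], c = [10, 21, 9]
After line 5 (a[0] = 40, c[0] = 10; result = False)

[10, 21, 9]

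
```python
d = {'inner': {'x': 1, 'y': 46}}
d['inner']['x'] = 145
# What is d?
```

After line 1: d = {'inner': {'x': 1, 'y': 46}}
After line 2 (inner x overwritten): d = {'inner': {'x': 145, 'y': 46}}

{'inner': {'x': 145, 'y': 46}}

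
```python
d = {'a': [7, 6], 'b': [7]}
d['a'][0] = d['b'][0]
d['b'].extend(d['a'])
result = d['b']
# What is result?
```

After line 1: d = {'a': [7, 6], 'b': [7]}
After line 2 (a[0] = b[0] = 7): d = {'a': [7, 6], 'b': [7]}
After line 3 (b.extend(a) appends [7, 6]): d = {'a': [7, 6], 'b': [7, 7, 6]}
After line 4: result = d['b'] = [7, 7, 6]

[7, 7, 6]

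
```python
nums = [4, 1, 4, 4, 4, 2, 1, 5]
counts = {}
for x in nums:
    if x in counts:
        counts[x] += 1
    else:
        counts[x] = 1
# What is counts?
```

Initial: counts = {}, nums = [4, 1, 4, 4, 4, 2, 1, 5]
See 4: counts = {4: 1}
See 1: counts = {4: 1, 1: 1}
See 4: counts = {4: 2, 1: 1}
See 4: counts = {4: 3, 1: 1}
See 4: counts = {4: 4, 1: 1}
See 2: counts = {4: 4, 1: 1, 2: 1}
See 1: counts = {4: 4, 1: 2, 2: 1}
See 5: counts = {4: 4, 1: 2, 2: 1, 5: 1}

{4: 4, 1: 2, 2: 1, 5: 1}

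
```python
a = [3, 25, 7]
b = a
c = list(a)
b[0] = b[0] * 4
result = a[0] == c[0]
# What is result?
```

After line 1: a = [3, 25, 7]
After line 2 (b = a, alias): a = [3, 25, 7], b = [3, 25, 7]
After line 3 (c = list(a) is a copy, new object): c = [3, 25, 7]
After line 4 (b[0] = 3 * 4 = 12; mutates shared a/b): a = b = [12, 25, 7], c = [3, 25, 7]
After line 5 (a[0] = 12, c[0] = 3; result = False)

False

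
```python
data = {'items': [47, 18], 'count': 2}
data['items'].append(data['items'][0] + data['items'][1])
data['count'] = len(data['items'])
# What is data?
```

After line 1: data = {'items': [47, 18], 'count': 2}
After line 2 (append 47 + 18 = 65): data = {'items': [47, 18, 65], 'count': 2}
After line 3 (count = len(items) = 3): data = {'items': [47, 18, 65], 'count': 3}

{'items': [47, 18, 65], 'count': 3}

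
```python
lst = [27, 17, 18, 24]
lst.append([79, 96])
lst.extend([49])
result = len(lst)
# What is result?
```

After line 1: lst = [27, 17, 18, 24]
After line 2 (append adds [79, 96] as single element): lst = [27, 17, 18, 24, [79, 96]]
After line 3 (extend unpacks [49], adds 49): lst = [27, 17, 18, 24, [79, 96], 49]
After line 4: result = len(lst) = 6

6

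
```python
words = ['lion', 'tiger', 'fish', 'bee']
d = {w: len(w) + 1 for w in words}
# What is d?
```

{'lion': 5, 'tiger': 6, 'fish': 5, 'bee': 4}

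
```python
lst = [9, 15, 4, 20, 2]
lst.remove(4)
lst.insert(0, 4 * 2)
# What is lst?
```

After line 1: lst = [9, 15, 4, 20, 2]
After line 2 (remove first 4): lst = [9, 15, 20, 2]
After line 3 (insert 8 at index 0): lst = [8, 9, 15, 20, 2]

[8, 9, 15, 20, 2]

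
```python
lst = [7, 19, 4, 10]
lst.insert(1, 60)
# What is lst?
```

[7, 60, 19, 4, 10]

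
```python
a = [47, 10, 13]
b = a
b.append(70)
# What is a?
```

After line 1: a = [47, 10, 13]
After line 2 (b = a is an alias, same object): a = [47, 10, 13], b = [47, 10, 13]
After line 3 (b.append mutates the shared list): a = [47, 10, 13, 70], b = [47, 10, 13, 70]

[47, 10, 13, 70]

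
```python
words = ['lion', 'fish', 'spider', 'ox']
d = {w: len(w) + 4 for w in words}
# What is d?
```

{'lion': 8, 'fish': 8, 'spider': 10, 'ox': 6}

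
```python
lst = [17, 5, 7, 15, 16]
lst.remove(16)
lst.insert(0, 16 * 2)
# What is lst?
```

After line 1: lst = [17, 5, 7, 15, 16]
After line 2 (remove first 16): lst = [17, 5, 7, 15]
After line 3 (insert 32 at index 0): lst = [32, 17, 5, 7, 15]

[32, 17, 5, 7, 15]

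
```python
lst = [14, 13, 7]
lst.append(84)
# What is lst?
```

[14, 13, 7, 84]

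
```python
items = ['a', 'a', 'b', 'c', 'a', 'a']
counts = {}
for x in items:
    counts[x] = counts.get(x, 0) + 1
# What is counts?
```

Initial: counts = {}, items = ['a', 'a', 'b', 'c', 'a', 'a']
See 'a': counts = {'a': 1}
See 'a': counts = {'a': 2}
See 'b': counts = {'a': 2, 'b': 1}
See 'c': counts = {'a': 2, 'b': 1, 'c': 1}
See 'a': counts = {'a': 3, 'b': 1, 'c': 1}
See 'a': counts = {'a': 4, 'b': 1, 'c': 1}

{'a': 4, 'b': 1, 'c': 1}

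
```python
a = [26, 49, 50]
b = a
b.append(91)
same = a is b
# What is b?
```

After line 1: a = [26, 49, 50]
After line 2 (b = a is an alias, same object): a = [26, 49, 50], b = [26, 49, 50]
After line 3 (b.append mutates the shared list): a = [26, 49, 50, 91], b = [26, 49, 50, 91]
After line 4 (same = a is b; same object -> True): same = True

[26, 49, 50, 91]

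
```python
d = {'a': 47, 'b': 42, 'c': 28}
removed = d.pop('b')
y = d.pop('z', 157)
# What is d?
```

After line 1: d = {'a': 47, 'b': 42, 'c': 28}
After line 2 (pop 'b' returns 42): d = {'a': 47, 'c': 28}, removed = 42
After line 3 (pop 'z' missing, returns default 157): d = {'a': 47, 'c': 28}, y = 157

{'a': 47, 'c': 28}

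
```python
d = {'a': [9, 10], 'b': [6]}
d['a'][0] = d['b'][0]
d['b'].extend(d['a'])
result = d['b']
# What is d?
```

After line 1: d = {'a': [9, 10], 'b': [6]}
After line 2 (a[0] = b[0] = 6): d = {'a': [6, 10], 'b': [6]}
After line 3 (b.extend(a) appends [6, 10]): d = {'a': [6, 10], 'b': [6, 6, 10]}
After line 4: result = d['b'] = [6, 6, 10]

{'a': [6, 10], 'b': [6, 6, 10]}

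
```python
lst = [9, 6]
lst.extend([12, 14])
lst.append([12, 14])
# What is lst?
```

After line 1: lst = [9, 6]
After line 2 (extend unpacks [12, 14]): lst = [9, 6, 12, 14]
After line 3 (append adds [12, 14] as single element): lst = [9, 6, 12, 14, [12, 14]]

[9, 6, 12, 14, [12, 14]]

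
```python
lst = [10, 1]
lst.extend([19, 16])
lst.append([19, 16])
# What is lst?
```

After line 1: lst = [10, 1]
After line 2 (extend unpacks [19, 16]): lst = [10, 1, 19, 16]
After line 3 (append adds [19, 16] as single element): lst = [10, 1, 19, 16, [19, 16]]

[10, 1, 19, 16, [19, 16]]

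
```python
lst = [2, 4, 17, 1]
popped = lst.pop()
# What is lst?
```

[2, 4, 17]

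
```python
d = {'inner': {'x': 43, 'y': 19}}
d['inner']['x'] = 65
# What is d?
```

After line 1: d = {'inner': {'x': 43, 'y': 19}}
After line 2 (inner x overwritten): d = {'inner': {'x': 65, 'y': 19}}

{'inner': {'x': 65, 'y': 19}}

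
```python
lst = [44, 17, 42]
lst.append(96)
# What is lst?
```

[44, 17, 42, 96]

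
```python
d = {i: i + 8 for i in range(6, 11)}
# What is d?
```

{6: 14, 7: 15, 8: 16, 9: 17, 10: 18}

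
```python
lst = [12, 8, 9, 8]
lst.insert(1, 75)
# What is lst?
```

[12, 75, 8, 9, 8]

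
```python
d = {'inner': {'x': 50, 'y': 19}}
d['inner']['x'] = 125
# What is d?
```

After line 1: d = {'inner': {'x': 50, 'y': 19}}
After line 2 (inner x overwritten): d = {'inner': {'x': 125, 'y': 19}}

{'inner': {'x': 125, 'y': 19}}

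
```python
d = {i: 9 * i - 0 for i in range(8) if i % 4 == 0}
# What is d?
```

{0: 0, 4: 36}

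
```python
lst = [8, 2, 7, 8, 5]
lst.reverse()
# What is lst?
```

[5, 8, 7, 2, 8]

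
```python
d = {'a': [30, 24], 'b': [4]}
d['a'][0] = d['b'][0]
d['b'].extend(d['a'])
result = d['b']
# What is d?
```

After line 1: d = {'a': [30, 24], 'b': [4]}
After line 2 (a[0] = b[0] = 4): d = {'a': [4, 24], 'b': [4]}
After line 3 (b.extend(a) appends [4, 24]): d = {'a': [4, 24], 'b': [4, 4, 24]}
After line 4: result = d['b'] = [4, 4, 24]

{'a': [4, 24], 'b': [4, 4, 24]}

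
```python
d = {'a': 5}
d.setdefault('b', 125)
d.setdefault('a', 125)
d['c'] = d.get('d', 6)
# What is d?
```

After line 1: d = {'a': 5}
After line 2 (setdefault adds 'b'=125): d = {'a': 5, 'b': 125}
After line 3 (setdefault 'a' no-op, already exists): d = {'a': 5, 'b': 125}
After line 4 (get('d', 6) returns default since 'd' not in d): d = {'a': 5, 'b': 125, 'c': 6}

{'a': 5, 'b': 125, 'c': 6}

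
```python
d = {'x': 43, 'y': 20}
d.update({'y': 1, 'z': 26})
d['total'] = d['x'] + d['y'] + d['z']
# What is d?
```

After line 1: d = {'x': 43, 'y': 20}
After line 2 (y overwritten, z added): d = {'x': 43, 'y': 1, 'z': 26}
After line 3 (total = 43 + 1 + 26 = 70): d = {'x': 43, 'y': 1, 'z': 26, 'total': 70}

{'x': 43, 'y': 1, 'z': 26, 'total': 70}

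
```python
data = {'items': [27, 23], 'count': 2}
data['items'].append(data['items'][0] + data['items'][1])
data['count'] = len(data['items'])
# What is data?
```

After line 1: data = {'items': [27, 23], 'count': 2}
After line 2 (append 27 + 23 = 50): data = {'items': [27, 23, 50], 'count': 2}
After line 3 (count = len(items) = 3): data = {'items': [27, 23, 50], 'count': 3}

{'items': [27, 23, 50], 'count': 3}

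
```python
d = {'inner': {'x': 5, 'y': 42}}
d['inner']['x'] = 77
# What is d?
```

After line 1: d = {'inner': {'x': 5, 'y': 42}}
After line 2 (inner x overwritten): d = {'inner': {'x': 77, 'y': 42}}

{'inner': {'x': 77, 'y': 42}}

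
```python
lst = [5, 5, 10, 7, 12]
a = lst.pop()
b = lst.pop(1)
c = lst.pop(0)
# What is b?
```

After line 1: lst = [5, 5, 10, 7, 12]
After line 2 (pop() -> a = 12): lst = [5, 5, 10, 7]
After line 3 (pop(1) -> b = 5): lst = [5, 10, 7]
After line 4 (pop(0) -> c = 5): lst = [10, 7]

5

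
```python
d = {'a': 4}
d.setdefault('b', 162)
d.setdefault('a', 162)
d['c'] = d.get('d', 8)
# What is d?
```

After line 1: d = {'a': 4}
After line 2 (setdefault adds 'b'=162): d = {'a': 4, 'b': 162}
After line 3 (setdefault 'a' no-op, already exists): d = {'a': 4, 'b': 162}
After line 4 (get('d', 8) returns default since 'd' not in d): d = {'a': 4, 'b': 162, 'c': 8}

{'a': 4, 'b': 162, 'c': 8}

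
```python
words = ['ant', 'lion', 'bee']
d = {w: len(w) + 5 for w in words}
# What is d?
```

{'ant': 8, 'lion': 9, 'bee': 8}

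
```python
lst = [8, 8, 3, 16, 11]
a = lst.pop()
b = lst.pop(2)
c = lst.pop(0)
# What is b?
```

After line 1: lst = [8, 8, 3, 16, 11]
After line 2 (pop() -> a = 11): lst = [8, 8, 3, 16]
After line 3 (pop(2) -> b = 3): lst = [8, 8, 16]
After line 4 (pop(0) -> c = 8): lst = [8, 16]

3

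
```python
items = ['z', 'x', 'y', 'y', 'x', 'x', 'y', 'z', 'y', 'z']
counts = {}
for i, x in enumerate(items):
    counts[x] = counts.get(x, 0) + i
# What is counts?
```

Initial: counts = {}, items = ['z', 'x', 'y', 'y', 'x', 'x', 'y', 'z', 'y', 'z']
i=0, x='z': counts = {'z': 0}
i=1, x='x': counts = {'z': 0, 'x': 1}
i=2, x='y': counts = {'z': 0, 'x': 1, 'y': 2}
i=3, x='y': counts = {'z': 0, 'x': 1, 'y': 5}
i=4, x='x': counts = {'z': 0, 'x': 5, 'y': 5}
i=5, x='x': counts = {'z': 0, 'x': 10, 'y': 5}
i=6, x='y': counts = {'z': 0, 'x': 10, 'y': 11}
i=7, x='z': counts = {'z': 7, 'x': 10, 'y': 11}
i=8, x='y': counts = {'z': 7, 'x': 10, 'y': 19}
i=9, x='z': counts = {'z': 16, 'x': 10, 'y': 19}

{'z': 16, 'x': 10, 'y': 19}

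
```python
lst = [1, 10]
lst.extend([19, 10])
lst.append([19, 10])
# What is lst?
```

After line 1: lst = [1, 10]
After line 2 (extend unpacks [19, 10]): lst = [1, 10, 19, 10]
After line 3 (append adds [19, 10] as single element): lst = [1, 10, 19, 10, [19, 10]]

[1, 10, 19, 10, [19, 10]]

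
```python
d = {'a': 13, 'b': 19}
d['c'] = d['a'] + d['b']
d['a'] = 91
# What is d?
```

After line 1: d = {'a': 13, 'b': 19}
After line 2 (d['c'] = 13 + 19): d = {'a': 13, 'b': 19, 'c': 32}
After line 3: d = {'a': 91, 'b': 19, 'c': 32}

{'a': 91, 'b': 19, 'c': 32}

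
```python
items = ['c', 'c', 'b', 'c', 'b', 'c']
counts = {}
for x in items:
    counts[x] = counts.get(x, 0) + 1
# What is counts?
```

Initial: counts = {}, items = ['c', 'c', 'b', 'c', 'b', 'c']
See 'c': counts = {'c': 1}
See 'c': counts = {'c': 2}
See 'b': counts = {'c': 2, 'b': 1}
See 'c': counts = {'c': 3, 'b': 1}
See 'b': counts = {'c': 3, 'b': 2}
See 'c': counts = {'c': 4, 'b': 2}

{'c': 4, 'b': 2}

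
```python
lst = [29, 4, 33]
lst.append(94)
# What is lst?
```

[29, 4, 33, 94]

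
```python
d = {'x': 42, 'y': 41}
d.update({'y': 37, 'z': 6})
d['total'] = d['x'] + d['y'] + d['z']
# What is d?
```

After line 1: d = {'x': 42, 'y': 41}
After line 2 (y overwritten, z added): d = {'x': 42, 'y': 37, 'z': 6}
After line 3 (total = 42 + 37 + 6 = 85): d = {'x': 42, 'y': 37, 'z': 6, 'total': 85}

{'x': 42, 'y': 37, 'z': 6, 'total': 85}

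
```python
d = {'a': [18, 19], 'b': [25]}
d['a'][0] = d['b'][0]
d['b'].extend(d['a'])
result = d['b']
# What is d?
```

After line 1: d = {'a': [18, 19], 'b': [25]}
After line 2 (a[0] = b[0] = 25): d = {'a': [25, 19], 'b': [25]}
After line 3 (b.extend(a) appends [25, 19]): d = {'a': [25, 19], 'b': [25, 25, 19]}
After line 4: result = d['b'] = [25, 25, 19]

{'a': [25, 19], 'b': [25, 25, 19]}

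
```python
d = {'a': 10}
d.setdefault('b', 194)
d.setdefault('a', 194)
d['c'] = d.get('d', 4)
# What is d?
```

After line 1: d = {'a': 10}
After line 2 (setdefault adds 'b'=194): d = {'a': 10, 'b': 194}
After line 3 (setdefault 'a' no-op, already exists): d = {'a': 10, 'b': 194}
After line 4 (get('d', 4) returns default since 'd' not in d): d = {'a': 10, 'b': 194, 'c': 4}

{'a': 10, 'b': 194, 'c': 4}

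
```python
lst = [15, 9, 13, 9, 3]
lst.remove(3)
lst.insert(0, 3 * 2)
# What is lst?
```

After line 1: lst = [15, 9, 13, 9, 3]
After line 2 (remove first 3): lst = [15, 9, 13, 9]
After line 3 (insert 6 at index 0): lst = [6, 15, 9, 13, 9]

[6, 15, 9, 13, 9]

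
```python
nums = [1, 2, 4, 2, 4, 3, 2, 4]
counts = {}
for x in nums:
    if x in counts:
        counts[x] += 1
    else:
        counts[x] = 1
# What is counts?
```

Initial: counts = {}, nums = [1, 2, 4, 2, 4, 3, 2, 4]
See 1: counts = {1: 1}
See 2: counts = {1: 1, 2: 1}
See 4: counts = {1: 1, 2: 1, 4: 1}
See 2: counts = {1: 1, 2: 2, 4: 1}
See 4: counts = {1: 1, 2: 2, 4: 2}
See 3: counts = {1: 1, 2: 2, 4: 2, 3: 1}
See 2: counts = {1: 1, 2: 3, 4: 2, 3: 1}
See 4: counts = {1: 1, 2: 3, 4: 3, 3: 1}

{1: 1, 2: 3, 4: 3, 3: 1}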